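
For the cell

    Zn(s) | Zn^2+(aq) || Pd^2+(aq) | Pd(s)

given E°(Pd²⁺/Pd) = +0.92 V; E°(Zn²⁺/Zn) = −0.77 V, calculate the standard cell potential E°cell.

+1.69 V

By convention the left-hand electrode in cell notation is the anode (oxidation) and the right-hand electrode is the cathode (reduction).
E°cell = E°(right) − E°(left) = +0.92 − (−0.77) = +1.69 V.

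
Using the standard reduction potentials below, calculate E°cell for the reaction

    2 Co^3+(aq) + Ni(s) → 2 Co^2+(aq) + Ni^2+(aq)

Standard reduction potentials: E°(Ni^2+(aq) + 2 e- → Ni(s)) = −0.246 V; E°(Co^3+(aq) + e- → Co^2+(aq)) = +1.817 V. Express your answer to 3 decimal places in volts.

+2.063 V

In the reaction as written, Co^3+(aq) is reduced (cathode) and Ni^2+(aq) is produced by oxidation at the anode.
E°cell = E°(cathode) − E°(anode) = +1.817 − (−0.246) = +2.063 V.
The positive value indicates the reaction is spontaneous as written.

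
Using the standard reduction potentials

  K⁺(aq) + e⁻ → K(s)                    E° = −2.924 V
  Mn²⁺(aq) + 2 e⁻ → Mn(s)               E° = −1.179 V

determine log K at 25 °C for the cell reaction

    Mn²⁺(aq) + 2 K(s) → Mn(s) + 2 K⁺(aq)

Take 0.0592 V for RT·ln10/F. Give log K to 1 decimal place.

The Mn²⁺/Mn couple is reduced (cathode); E°cell = −1.179 − (−2.924) = +1.745 V with n = 2.
At equilibrium E = 0, so log K = nE°cell / 0.0592 = (2)(+1.745) / 0.0592 = 59.0.

log K = 59.0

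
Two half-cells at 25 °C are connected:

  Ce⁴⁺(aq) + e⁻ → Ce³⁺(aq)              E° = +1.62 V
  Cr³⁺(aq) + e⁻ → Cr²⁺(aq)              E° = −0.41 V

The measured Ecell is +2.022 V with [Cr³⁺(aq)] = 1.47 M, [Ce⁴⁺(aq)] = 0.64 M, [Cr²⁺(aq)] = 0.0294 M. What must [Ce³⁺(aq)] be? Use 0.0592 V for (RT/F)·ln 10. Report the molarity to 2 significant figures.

The Ce⁴⁺/Ce³⁺ couple has the larger reduction potential, so it is the cathode: E°cell = +1.62 − (−0.41) = +2.03 V and n = 1.
From the Nernst equation, log Q = n(E° − E)/0.0592 = 1·(+2.03 − (+2.022))/0.0592 = 0.135.
Balancing electrons gives Ce⁴⁺(aq) + Cr²⁺(aq) → Ce³⁺(aq) + Cr³⁺(aq); thus Q = ([Ce³⁺(aq)]·[Cr³⁺(aq)]) / ([Ce⁴⁺(aq)]·[Cr²⁺(aq)]).
Solving for the unknown gives log [Ce³⁺(aq)] = −1.758, so [Ce³⁺(aq)] ≈ 0.017 M.

0.017 M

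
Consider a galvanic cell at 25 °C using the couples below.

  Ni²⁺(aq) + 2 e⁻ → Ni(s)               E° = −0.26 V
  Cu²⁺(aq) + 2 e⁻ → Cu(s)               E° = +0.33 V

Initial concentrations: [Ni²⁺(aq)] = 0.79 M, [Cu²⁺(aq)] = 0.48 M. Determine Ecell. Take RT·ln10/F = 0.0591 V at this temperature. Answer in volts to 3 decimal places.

+0.584 V

The Cu²⁺/Cu couple has the more positive E°, so it is the cathode; Ni²⁺/Ni is the anode.
The standard potential is +0.33 − (−0.26) = +0.59 V and the balanced reaction transfers n = 2 electrons.
For the overall reaction Cu²⁺(aq) + Ni(s) → Cu(s) + Ni²⁺(aq), Q = [Ni²⁺(aq)] / [Cu²⁺(aq)] = 1.65, giving log Q = 0.216.
By the Nernst equation, E = +0.59 − (0.0591/2)·(0.216) = +0.584 V.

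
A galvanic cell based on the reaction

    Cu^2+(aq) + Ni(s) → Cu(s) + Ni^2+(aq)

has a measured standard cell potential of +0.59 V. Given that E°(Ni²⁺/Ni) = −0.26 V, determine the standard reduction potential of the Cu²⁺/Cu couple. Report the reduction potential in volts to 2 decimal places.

In the reaction as written the Cu²⁺/Cu couple is reduced (cathode) and Ni²⁺/Ni is oxidized (anode), so E°cell = E°(Cu²⁺/Cu) − E°(Ni²⁺/Ni).
E°(Cu²⁺/Cu) = E°cell + E°(anode) = +0.59 + (−0.26) = +0.33 V.

+0.33 V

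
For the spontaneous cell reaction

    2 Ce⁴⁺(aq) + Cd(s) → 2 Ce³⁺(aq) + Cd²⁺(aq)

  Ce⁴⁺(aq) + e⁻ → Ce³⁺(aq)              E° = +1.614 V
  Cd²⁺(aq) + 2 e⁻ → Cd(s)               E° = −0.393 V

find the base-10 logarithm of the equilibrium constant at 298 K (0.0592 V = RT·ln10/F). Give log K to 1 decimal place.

log K = 67.8

The Ce⁴⁺/Ce³⁺ couple is reduced (cathode); E°cell = +1.614 − (−0.393) = +2.007 V with n = 2.
At equilibrium E = 0, so log K = nE°cell / 0.0592 = (2)(+2.007) / 0.0592 = 67.8.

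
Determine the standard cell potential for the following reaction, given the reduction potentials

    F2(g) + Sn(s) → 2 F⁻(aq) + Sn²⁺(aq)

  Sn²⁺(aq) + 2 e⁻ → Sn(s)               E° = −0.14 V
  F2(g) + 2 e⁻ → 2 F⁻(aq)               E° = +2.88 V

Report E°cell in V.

+3.02 V

F2(g) gains electrons, so the F₂/F⁻ couple is the cathode; the Sn²⁺/Sn couple is the anode.
E°cell = E°(cathode) − E°(anode) = +2.88 − (−0.14) = +3.02 V.
The positive value indicates the reaction is spontaneous as written.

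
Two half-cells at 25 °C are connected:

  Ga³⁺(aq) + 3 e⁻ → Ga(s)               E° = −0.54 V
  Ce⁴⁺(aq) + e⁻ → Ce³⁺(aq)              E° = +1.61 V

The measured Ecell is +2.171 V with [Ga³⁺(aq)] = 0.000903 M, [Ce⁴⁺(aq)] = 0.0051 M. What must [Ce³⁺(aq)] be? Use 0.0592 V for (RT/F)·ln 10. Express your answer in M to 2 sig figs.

The Ce⁴⁺/Ce³⁺ couple has the larger reduction potential, so it is the cathode: E°cell = +1.61 − (−0.54) = +2.15 V and n = 3.
From the Nernst equation, log Q = n(E° − E)/0.0592 = 3·(+2.15 − (+2.171))/0.0592 = −1.064.
The balanced reaction is 3 Ce⁴⁺(aq) + Ga(s) → 3 Ce³⁺(aq) + Ga³⁺(aq), so Q = ([Ce³⁺(aq)]^3·[Ga³⁺(aq)]) / [Ce⁴⁺(aq)]^3.
Solving for the unknown gives log [Ce³⁺(aq)] = −1.632, so [Ce³⁺(aq)] ≈ 0.023 M.

0.023 M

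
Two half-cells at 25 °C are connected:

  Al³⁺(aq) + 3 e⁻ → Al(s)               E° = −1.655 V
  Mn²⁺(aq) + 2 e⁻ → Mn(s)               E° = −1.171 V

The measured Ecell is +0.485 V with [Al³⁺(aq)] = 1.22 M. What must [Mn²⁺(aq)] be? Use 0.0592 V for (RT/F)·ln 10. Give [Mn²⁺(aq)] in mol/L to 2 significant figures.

1.2 M

Mn²⁺/Mn is the cathode (higher E°); E°cell = −1.171 − (−1.655) = +0.484 V with n = 6.
Rearranging E = E° − (0.0592/n)·log Q gives log Q = 6(+0.484 − (+0.485))/0.0592 = −0.101.
Balancing electrons gives 3 Mn²⁺(aq) + 2 Al(s) → 3 Mn(s) + 2 Al³⁺(aq); thus Q = [Al³⁺(aq)]^2 / [Mn²⁺(aq)]^3.
Substituting the known concentrations and solving, log [Mn²⁺(aq)] = 0.091 and [Mn²⁺(aq)] = 1.2 M.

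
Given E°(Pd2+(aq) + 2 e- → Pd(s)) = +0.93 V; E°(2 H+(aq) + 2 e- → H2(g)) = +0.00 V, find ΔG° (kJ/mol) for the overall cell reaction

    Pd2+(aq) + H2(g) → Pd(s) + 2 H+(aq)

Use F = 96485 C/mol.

In the reaction as written Pd2+(aq) is reduced, so the Pd²⁺/Pd couple is the cathode and 2H⁺/H₂ is the anode.
E°cell = +0.93 − (+0.00) = +0.93 V; balancing electrons gives n = 2.
ΔG° = −nFE°cell = −(2)(96485)(+0.93) J/mol = −179 kJ/mol.

−179 kJ/mol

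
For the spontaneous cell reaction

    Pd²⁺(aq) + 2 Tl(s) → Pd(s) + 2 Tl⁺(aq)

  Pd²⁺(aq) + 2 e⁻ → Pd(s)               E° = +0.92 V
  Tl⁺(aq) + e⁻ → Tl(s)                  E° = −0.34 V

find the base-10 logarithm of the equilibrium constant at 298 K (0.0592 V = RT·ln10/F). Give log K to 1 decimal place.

log K = 42.6

The Pd²⁺/Pd couple is reduced (cathode); E°cell = +0.92 − (−0.34) = +1.26 V with n = 2.
At equilibrium E = 0, so log K = nE°cell / 0.0592 = (2)(+1.26) / 0.0592 = 42.6.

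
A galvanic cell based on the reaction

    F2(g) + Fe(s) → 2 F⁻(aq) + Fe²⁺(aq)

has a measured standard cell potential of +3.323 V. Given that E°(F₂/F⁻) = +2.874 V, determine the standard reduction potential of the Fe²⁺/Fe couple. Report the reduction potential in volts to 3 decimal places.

In the reaction as written the F₂/F⁻ couple is reduced (cathode) and Fe²⁺/Fe is oxidized (anode), so E°cell = E°(F₂/F⁻) − E°(Fe²⁺/Fe).
E°(Fe²⁺/Fe) = E°(cathode) − E°cell = +2.874 − (+3.323) = −0.449 V.

−0.449 V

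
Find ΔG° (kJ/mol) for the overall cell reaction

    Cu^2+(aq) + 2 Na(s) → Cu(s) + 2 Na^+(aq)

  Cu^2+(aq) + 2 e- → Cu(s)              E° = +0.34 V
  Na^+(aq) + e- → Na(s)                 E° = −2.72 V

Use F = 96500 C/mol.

−591 kJ/mol

In the reaction as written Cu^2+(aq) is reduced, so the Cu²⁺/Cu couple is the cathode and Na⁺/Na is the anode.
E°cell = +0.34 − (−2.72) = +3.06 V; balancing electrons gives n = 2.
ΔG° = −nFE°cell = −(2)(96500)(+3.06) J/mol = −591 kJ/mol.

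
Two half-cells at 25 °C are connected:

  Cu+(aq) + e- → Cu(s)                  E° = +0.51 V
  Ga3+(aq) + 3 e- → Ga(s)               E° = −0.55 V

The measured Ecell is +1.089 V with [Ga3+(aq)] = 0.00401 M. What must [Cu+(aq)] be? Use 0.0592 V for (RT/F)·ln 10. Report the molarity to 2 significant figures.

0.49 M

The Cu⁺/Cu couple has the larger reduction potential, so it is the cathode: E°cell = +0.51 − (−0.55) = +1.06 V and n = 3.
Since E = E° − (0.0592/n)·log Q, log Q = n(E° − E)/0.0592 = −1.470.
For 3 Cu+(aq) + Ga(s) → 3 Cu(s) + Ga3+(aq), the reaction quotient is Q = [Ga3+(aq)] / [Cu+(aq)]^3.
Solving for the unknown gives log [Cu+(aq)] = −0.309, so [Cu+(aq)] ≈ 0.49 M.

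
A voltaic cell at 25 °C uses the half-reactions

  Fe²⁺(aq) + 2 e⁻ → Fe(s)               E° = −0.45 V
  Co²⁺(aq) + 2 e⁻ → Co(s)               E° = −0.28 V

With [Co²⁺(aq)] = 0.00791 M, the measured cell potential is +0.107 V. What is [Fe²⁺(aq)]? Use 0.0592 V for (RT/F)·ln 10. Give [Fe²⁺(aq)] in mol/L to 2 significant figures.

Co²⁺/Co is the cathode (higher E°); E°cell = −0.28 − (−0.45) = +0.17 V with n = 2.
Since E = E° − (0.0592/n)·log Q, log Q = n(E° − E)/0.0592 = 2.128.
The balanced reaction is Co²⁺(aq) + Fe(s) → Co(s) + Fe²⁺(aq), so Q = [Fe²⁺(aq)] / [Co²⁺(aq)].
Substituting the known concentrations and solving, log [Fe²⁺(aq)] = 0.026 and [Fe²⁺(aq)] = 1.1 M.

1.1 M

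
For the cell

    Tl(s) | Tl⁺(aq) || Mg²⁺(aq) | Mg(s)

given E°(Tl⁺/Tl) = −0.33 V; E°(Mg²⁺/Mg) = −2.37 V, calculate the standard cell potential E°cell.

−2.04 V

By convention the left-hand electrode in cell notation is the anode (oxidation) and the right-hand electrode is the cathode (reduction).
E°cell = E°(right) − E°(left) = −2.37 − (−0.33) = −2.04 V.
The negative sign shows that, as written, the cell would require an external voltage to drive the reaction.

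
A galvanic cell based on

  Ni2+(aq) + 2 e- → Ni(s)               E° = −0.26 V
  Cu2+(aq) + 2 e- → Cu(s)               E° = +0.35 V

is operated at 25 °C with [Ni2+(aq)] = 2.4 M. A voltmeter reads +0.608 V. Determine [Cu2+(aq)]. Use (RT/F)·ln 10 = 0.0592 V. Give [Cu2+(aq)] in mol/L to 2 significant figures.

Cu²⁺/Cu is the cathode (higher E°); E°cell = +0.35 − (−0.26) = +0.61 V with n = 2.
Since E = E° − (0.0592/n)·log Q, log Q = n(E° − E)/0.0592 = 0.068.
The balanced reaction is Cu2+(aq) + Ni(s) → Cu(s) + Ni2+(aq), so Q = [Ni2+(aq)] / [Cu2+(aq)].
Substituting the known concentrations and solving, log [Cu2+(aq)] = 0.312 and [Cu2+(aq)] = 2.1 M.

2.1 M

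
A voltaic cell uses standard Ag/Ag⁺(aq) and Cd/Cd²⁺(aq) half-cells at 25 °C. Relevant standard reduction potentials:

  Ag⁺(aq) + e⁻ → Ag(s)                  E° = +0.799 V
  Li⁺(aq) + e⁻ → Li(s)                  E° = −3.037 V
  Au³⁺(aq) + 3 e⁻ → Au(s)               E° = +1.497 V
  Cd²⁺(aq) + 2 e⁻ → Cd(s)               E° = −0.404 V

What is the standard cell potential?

Of the two couples in this cell, the one with the more positive reduction potential is reduced at the cathode: here that is Ag⁺/Ag (+0.799 V); Cd²⁺/Cd (−0.404 V) is the anode.
E°cell = E°(cathode) − E°(anode) = +0.799 − (−0.404) = +1.203 V.

+1.203 V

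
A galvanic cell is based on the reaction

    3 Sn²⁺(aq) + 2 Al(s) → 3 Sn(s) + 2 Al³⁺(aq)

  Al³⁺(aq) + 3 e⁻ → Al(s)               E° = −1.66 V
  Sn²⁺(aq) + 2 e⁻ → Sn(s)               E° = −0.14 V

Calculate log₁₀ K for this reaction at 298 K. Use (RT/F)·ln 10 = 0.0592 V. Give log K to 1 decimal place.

The Sn²⁺/Sn couple is reduced (cathode); E°cell = −0.14 − (−1.66) = +1.52 V with n = 6.
At equilibrium E = 0, so log K = nE°cell / 0.0592 = (6)(+1.52) / 0.0592 = 154.1.

log K = 154.1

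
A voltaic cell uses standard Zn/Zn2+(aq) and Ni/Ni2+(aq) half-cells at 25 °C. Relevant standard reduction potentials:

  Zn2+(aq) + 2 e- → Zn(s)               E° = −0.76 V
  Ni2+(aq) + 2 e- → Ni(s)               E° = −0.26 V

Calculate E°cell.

+0.50 V

Of the two couples in this cell, the one with the more positive reduction potential is reduced at the cathode: here that is Ni²⁺/Ni (−0.26 V); Zn²⁺/Zn (−0.76 V) is the anode.
E°cell = E°(cathode) − E°(anode) = −0.26 − (−0.76) = +0.50 V.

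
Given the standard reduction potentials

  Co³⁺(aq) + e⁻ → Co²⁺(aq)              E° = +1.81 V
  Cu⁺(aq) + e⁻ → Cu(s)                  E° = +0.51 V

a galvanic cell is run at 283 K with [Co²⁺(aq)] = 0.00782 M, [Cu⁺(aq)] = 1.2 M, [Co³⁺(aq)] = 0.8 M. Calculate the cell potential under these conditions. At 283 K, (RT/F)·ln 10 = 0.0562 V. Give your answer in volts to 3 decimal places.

+1.409 V

Since E°(Co³⁺/Co²⁺) > E°(Cu⁺/Cu), Co³⁺/Co²⁺ serves as the cathode.
E°cell = E°cat − E°an = +1.81 − (+0.51) = +1.30 V; n = 1.
The balanced reaction is Co³⁺(aq) + Cu(s) → Co²⁺(aq) + Cu⁺(aq), so Q = ([Co²⁺(aq)]·[Cu⁺(aq)]) / [Co³⁺(aq)] = 0.0117 and log Q = −1.931.
By the Nernst equation, E = +1.30 − (0.0562/1)·(−1.931) = +1.409 V.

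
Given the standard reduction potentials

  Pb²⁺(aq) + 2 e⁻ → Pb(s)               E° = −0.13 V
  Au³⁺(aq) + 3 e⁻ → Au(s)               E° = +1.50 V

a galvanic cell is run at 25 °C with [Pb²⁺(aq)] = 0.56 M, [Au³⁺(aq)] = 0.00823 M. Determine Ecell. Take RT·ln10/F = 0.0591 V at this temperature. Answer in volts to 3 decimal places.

+1.596 V

Since E°(Au³⁺/Au) > E°(Pb²⁺/Pb), Au³⁺/Au serves as the cathode.
The standard potential is +1.50 − (−0.13) = +1.63 V and the balanced reaction transfers n = 6 electrons.
For the overall reaction 2 Au³⁺(aq) + 3 Pb(s) → 2 Au(s) + 3 Pb²⁺(aq), Q = [Pb²⁺(aq)]^3 / [Au³⁺(aq)]^2 = 2.59×10^3, giving log Q = 3.414.
E = E° − (0.0591/n)·log Q = +1.63 − (0.0591/6)(3.414) = +1.596 V.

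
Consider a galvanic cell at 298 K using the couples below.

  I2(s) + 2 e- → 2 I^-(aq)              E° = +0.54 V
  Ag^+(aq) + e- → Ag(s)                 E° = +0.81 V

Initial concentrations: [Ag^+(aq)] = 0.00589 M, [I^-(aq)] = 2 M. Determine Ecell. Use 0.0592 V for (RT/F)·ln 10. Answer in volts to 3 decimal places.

The Ag⁺/Ag couple has the more positive E°, so it is the cathode; I₂/I⁻ is the anode.
E°cell = E°cat − E°an = +0.81 − (+0.54) = +0.27 V; n = 2.
Balancing gives 2 Ag^+(aq) + 2 I^-(aq) → 2 Ag(s) + I2(s); hence Q = 1 / ([Ag^+(aq)]^2·[I^-(aq)]^2) = 7.21×10^3 (log Q = 3.858).
Applying E = E° − (RT ln10/nF)·log Q gives +0.27 − (0.0592/2)(3.858) = +0.156 V.

+0.156 V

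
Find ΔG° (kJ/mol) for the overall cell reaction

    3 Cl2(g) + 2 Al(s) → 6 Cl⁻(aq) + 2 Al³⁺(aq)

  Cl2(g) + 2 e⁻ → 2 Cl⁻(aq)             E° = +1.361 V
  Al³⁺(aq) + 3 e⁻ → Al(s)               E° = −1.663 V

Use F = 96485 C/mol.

In the reaction as written Cl2(g) is reduced, so the Cl₂/Cl⁻ couple is the cathode and Al³⁺/Al is the anode.
E°cell = +1.361 − (−1.663) = +3.024 V; balancing electrons gives n = 6.
ΔG° = −nFE°cell = −(6)(96485)(+3.024) J/mol = −1751 kJ/mol.

−1751 kJ/mol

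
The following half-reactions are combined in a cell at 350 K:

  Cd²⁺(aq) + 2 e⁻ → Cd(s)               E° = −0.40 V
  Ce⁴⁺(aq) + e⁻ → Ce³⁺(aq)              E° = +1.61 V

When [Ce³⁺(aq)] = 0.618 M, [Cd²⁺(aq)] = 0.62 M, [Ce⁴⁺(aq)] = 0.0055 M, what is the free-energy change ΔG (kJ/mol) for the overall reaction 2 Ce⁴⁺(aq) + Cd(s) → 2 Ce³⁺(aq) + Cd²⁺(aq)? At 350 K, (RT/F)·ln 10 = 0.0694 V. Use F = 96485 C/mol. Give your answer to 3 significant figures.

With Ce⁴⁺/Ce³⁺ reduced at the cathode, E°cell = +1.61 − (−0.40) = +2.01 V and n = 2.
Q = ([Ce³⁺(aq)]^2·[Cd²⁺(aq)]) / [Ce⁴⁺(aq)]^2 = 7.83×10^3, so log Q = 3.894 and E = +2.01 − (0.0694/2)(3.894) = +1.8749 V.
Finally ΔG = −nFE = −(2)(96485 C/mol)(+1.8749 V) = −362 kJ/mol.

−362 kJ/mol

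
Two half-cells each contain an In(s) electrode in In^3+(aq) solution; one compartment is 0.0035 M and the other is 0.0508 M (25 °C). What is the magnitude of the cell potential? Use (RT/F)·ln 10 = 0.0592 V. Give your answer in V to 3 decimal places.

For a concentration cell E°cell = 0, since both electrodes use the same couple.
The compartment with the higher In^3+(aq) concentration (0.0508 M) acts as the cathode; ions are reduced there and produced at the dilute (0.0035 M) anode.
With n = 3, Ecell = −(0.0592/3)·log([dilute]/[conc]) = −(0.0592/3)·log(0.0035/0.0508) = +0.023 V.

0.023 V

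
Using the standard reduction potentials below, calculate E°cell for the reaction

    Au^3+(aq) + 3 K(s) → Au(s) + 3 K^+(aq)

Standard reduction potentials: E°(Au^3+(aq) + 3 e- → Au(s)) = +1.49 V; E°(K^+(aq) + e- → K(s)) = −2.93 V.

+4.42 V

In the reaction as written, Au^3+(aq) is reduced (cathode) and K^+(aq) is produced by oxidation at the anode.
E°cell = E°(cathode) − E°(anode) = +1.49 − (−2.93) = +4.42 V.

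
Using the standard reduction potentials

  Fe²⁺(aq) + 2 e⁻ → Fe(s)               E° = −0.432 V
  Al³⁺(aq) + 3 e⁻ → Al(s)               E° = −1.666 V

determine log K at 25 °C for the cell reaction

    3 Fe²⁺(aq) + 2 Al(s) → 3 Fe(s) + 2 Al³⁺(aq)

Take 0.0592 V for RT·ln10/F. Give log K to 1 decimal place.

The Fe²⁺/Fe couple is reduced (cathode); E°cell = −0.432 − (−1.666) = +1.234 V with n = 6.
At equilibrium E = 0, so log K = nE°cell / 0.0592 = (6)(+1.234) / 0.0592 = 125.1.

log K = 125.1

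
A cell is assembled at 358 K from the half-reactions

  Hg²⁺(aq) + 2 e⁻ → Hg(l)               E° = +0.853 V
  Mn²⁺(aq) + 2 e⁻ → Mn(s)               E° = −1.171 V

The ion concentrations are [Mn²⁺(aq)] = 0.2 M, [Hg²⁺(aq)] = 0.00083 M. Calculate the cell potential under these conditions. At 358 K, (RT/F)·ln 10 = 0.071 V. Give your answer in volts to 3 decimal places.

+1.939 V

Hg²⁺/Hg is reduced (cathode, E° = +0.853 V) and Mn²⁺/Mn is oxidized (anode).
E°cell = E°cat − E°an = +0.853 − (−1.171) = +2.024 V; n = 2.
The balanced reaction is Hg²⁺(aq) + Mn(s) → Hg(l) + Mn²⁺(aq), so Q = [Mn²⁺(aq)] / [Hg²⁺(aq)] = 241 and log Q = 2.382.
E = E° − (0.071/n)·log Q = +2.024 − (0.071/2)(2.382) = +1.939 V.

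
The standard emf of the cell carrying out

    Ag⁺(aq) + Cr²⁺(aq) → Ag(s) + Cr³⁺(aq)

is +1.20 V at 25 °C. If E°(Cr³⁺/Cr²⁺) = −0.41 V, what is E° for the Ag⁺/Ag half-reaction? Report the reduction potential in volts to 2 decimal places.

In the reaction as written the Ag⁺/Ag couple is reduced (cathode) and Cr³⁺/Cr²⁺ is oxidized (anode), so E°cell = E°(Ag⁺/Ag) − E°(Cr³⁺/Cr²⁺).
E°(Ag⁺/Ag) = E°cell + E°(anode) = +1.20 + (−0.41) = +0.79 V.

+0.79 V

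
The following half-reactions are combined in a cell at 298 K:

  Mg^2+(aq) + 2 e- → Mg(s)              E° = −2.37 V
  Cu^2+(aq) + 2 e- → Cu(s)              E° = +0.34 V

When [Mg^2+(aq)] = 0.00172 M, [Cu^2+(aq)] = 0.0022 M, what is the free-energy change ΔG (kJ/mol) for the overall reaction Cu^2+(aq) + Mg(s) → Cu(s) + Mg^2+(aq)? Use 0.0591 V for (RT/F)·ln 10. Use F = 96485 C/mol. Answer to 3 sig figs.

With Cu²⁺/Cu reduced at the cathode, E°cell = +0.34 − (−2.37) = +2.71 V and n = 2.
Q = [Mg^2+(aq)] / [Cu^2+(aq)] = 0.782, so log Q = −0.107 and E = +2.71 − (0.0591/2)(−0.107) = +2.7132 V.
Finally ΔG = −nFE = −(2)(96485 C/mol)(+2.7132 V) = −524 kJ/mol.

−524 kJ/mol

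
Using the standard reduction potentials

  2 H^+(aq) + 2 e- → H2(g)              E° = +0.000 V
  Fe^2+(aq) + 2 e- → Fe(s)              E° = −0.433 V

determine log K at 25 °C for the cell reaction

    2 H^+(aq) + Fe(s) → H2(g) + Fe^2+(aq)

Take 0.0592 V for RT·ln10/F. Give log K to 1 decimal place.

log K = 14.6

The 2H⁺/H₂ couple is reduced (cathode); E°cell = +0.000 − (−0.433) = +0.433 V with n = 2.
At equilibrium E = 0, so log K = nE°cell / 0.0592 = (2)(+0.433) / 0.0592 = 14.6.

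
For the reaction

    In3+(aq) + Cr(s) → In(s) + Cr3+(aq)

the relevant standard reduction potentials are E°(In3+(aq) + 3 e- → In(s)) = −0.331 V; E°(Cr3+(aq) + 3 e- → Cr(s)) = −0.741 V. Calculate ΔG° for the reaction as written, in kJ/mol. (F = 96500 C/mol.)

In the reaction as written In3+(aq) is reduced, so the In³⁺/In couple is the cathode and Cr³⁺/Cr is the anode.
E°cell = −0.331 − (−0.741) = +0.410 V; balancing electrons gives n = 3.
ΔG° = −nFE°cell = −(3)(96500)(+0.410) J/mol = −119 kJ/mol.

−119 kJ/mol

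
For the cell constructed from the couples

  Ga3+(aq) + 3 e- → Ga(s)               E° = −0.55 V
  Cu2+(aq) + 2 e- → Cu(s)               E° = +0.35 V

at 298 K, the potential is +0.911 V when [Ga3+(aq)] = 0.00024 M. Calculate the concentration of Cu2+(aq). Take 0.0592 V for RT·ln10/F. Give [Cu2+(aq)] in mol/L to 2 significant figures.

Cu²⁺/Cu is the cathode (higher E°); E°cell = +0.35 − (−0.55) = +0.90 V with n = 6.
Rearranging E = E° − (0.0592/n)·log Q gives log Q = 6(+0.90 − (+0.911))/0.0592 = −1.115.
Balancing electrons gives 3 Cu2+(aq) + 2 Ga(s) → 3 Cu(s) + 2 Ga3+(aq); thus Q = [Ga3+(aq)]^2 / [Cu2+(aq)]^3.
Substituting the known concentrations and solving, log [Cu2+(aq)] = −2.042 and [Cu2+(aq)] = 0.0091 M.

0.0091 M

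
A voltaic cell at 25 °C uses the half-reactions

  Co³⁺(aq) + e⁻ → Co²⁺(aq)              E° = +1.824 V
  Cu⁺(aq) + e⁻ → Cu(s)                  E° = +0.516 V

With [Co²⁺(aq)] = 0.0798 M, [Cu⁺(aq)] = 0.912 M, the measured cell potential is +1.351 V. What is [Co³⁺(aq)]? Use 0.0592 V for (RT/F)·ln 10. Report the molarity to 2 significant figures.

0.39 M

Co³⁺/Co²⁺ is the cathode (higher E°); E°cell = +1.824 − (+0.516) = +1.308 V with n = 1.
Since E = E° − (0.0592/n)·log Q, log Q = n(E° − E)/0.0592 = −0.726.
For Co³⁺(aq) + Cu(s) → Co²⁺(aq) + Cu⁺(aq), the reaction quotient is Q = ([Co²⁺(aq)]·[Cu⁺(aq)]) / [Co³⁺(aq)].
Isolating [Co³⁺(aq)] in Q = 10^{−0.726} yields log [Co³⁺(aq)] = −0.412, i.e. 0.39 M.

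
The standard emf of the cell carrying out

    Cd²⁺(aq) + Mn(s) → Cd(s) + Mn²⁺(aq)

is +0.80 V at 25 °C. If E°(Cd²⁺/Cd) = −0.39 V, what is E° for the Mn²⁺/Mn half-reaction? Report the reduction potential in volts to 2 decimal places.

In the reaction as written the Cd²⁺/Cd couple is reduced (cathode) and Mn²⁺/Mn is oxidized (anode), so E°cell = E°(Cd²⁺/Cd) − E°(Mn²⁺/Mn).
E°(Mn²⁺/Mn) = E°(cathode) − E°cell = −0.39 − (+0.80) = −1.19 V.

−1.19 V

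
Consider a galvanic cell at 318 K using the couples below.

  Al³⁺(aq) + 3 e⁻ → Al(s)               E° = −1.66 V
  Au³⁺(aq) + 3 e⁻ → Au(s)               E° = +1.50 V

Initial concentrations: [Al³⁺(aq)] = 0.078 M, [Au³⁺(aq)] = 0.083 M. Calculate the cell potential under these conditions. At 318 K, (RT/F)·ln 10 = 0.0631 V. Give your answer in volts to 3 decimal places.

Au³⁺/Au is reduced (cathode, E° = +1.50 V) and Al³⁺/Al is oxidized (anode).
E°cell = E°cat − E°an = +1.50 − (−1.66) = +3.16 V; n = 3.
The balanced reaction is Au³⁺(aq) + Al(s) → Au(s) + Al³⁺(aq), so Q = [Al³⁺(aq)] / [Au³⁺(aq)] = 0.94 and log Q = −0.027.
By the Nernst equation, E = +3.16 − (0.0631/3)·(−0.027) = +3.161 V.

+3.161 V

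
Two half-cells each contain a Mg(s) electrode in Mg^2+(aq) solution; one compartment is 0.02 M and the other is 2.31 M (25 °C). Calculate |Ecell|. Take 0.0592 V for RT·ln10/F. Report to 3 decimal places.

For a concentration cell E°cell = 0, since both electrodes use the same couple.
The compartment with the higher Mg^2+(aq) concentration (2.31 M) acts as the cathode; ions are reduced there and produced at the dilute (0.02 M) anode.
With n = 2, Ecell = −(0.0592/2)·log([dilute]/[conc]) = −(0.0592/2)·log(0.02/2.31) = +0.061 V.

0.061 V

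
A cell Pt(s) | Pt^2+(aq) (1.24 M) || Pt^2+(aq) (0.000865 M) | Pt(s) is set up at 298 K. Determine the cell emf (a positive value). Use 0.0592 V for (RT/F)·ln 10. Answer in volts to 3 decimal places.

For a concentration cell E°cell = 0, since both electrodes use the same couple.
The compartment with the higher Pt^2+(aq) concentration (1.24 M) acts as the cathode; ions are reduced there and produced at the dilute (0.000865 M) anode.
With n = 2, Ecell = −(0.0592/2)·log([dilute]/[conc]) = −(0.0592/2)·log(0.000865/1.24) = +0.093 V.

0.093 V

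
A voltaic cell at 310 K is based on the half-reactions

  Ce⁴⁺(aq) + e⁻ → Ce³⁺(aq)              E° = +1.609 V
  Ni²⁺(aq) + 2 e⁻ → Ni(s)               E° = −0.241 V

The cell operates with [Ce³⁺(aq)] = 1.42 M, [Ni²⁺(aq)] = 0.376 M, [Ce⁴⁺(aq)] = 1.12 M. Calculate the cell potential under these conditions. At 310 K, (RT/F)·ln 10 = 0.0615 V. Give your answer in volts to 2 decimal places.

Ce⁴⁺/Ce³⁺ is reduced (cathode, E° = +1.609 V) and Ni²⁺/Ni is oxidized (anode).
E°cell = E°cat − E°an = +1.609 − (−0.241) = +1.850 V; n = 2.
For the overall reaction 2 Ce⁴⁺(aq) + Ni(s) → 2 Ce³⁺(aq) + Ni²⁺(aq), Q = ([Ce³⁺(aq)]^2·[Ni²⁺(aq)]) / [Ce⁴⁺(aq)]^2 = 0.604, giving log Q = −0.219.
Applying E = E° − (RT ln10/nF)·log Q gives +1.850 − (0.0615/2)(−0.219) = +1.86 V.

+1.86 V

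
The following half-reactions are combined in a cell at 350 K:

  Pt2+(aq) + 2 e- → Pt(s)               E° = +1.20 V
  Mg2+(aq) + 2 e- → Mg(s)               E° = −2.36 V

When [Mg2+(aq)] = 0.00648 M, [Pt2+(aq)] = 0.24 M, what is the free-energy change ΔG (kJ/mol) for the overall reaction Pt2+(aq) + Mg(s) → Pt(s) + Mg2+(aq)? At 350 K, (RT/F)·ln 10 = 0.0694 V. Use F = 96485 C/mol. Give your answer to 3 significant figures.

With Pt²⁺/Pt reduced at the cathode, E°cell = +1.20 − (−2.36) = +3.56 V and n = 2.
Q = [Mg2+(aq)] / [Pt2+(aq)] = 0.027, so log Q = −1.569 and E = +3.56 − (0.0694/2)(−1.569) = +3.6144 V.
Finally ΔG = −nFE = −(2)(96485 C/mol)(+3.6144 V) = −697 kJ/mol.

−697 kJ/mol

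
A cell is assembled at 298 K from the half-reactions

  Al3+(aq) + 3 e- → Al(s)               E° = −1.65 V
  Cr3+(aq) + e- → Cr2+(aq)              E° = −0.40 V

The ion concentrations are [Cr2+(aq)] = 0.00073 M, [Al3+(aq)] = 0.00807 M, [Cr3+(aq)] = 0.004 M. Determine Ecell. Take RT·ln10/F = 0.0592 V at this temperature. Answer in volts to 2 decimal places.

+1.34 V

Cr³⁺/Cr²⁺ is reduced (cathode, E° = −0.40 V) and Al³⁺/Al is oxidized (anode).
E°cell = −0.40 − (−1.65) = +1.25 V, with n = 3 electrons transferred.
For the overall reaction 3 Cr3+(aq) + Al(s) → 3 Cr2+(aq) + Al3+(aq), Q = ([Cr2+(aq)]^3·[Al3+(aq)]) / [Cr3+(aq)]^3 = 4.91×10^−5, giving log Q = −4.309.
By the Nernst equation, E = +1.25 − (0.0592/3)·(−4.309) = +1.34 V.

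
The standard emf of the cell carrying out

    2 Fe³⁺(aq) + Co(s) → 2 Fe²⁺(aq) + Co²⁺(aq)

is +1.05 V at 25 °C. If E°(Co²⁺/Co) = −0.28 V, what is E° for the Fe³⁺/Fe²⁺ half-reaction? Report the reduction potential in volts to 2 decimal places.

In the reaction as written the Fe³⁺/Fe²⁺ couple is reduced (cathode) and Co²⁺/Co is oxidized (anode), so E°cell = E°(Fe³⁺/Fe²⁺) − E°(Co²⁺/Co).
E°(Fe³⁺/Fe²⁺) = E°cell + E°(anode) = +1.05 + (−0.28) = +0.77 V.

+0.77 V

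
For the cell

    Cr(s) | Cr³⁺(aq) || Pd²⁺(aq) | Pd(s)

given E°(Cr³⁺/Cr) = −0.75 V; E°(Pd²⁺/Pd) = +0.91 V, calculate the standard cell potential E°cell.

+1.66 V

By convention the left-hand electrode in cell notation is the anode (oxidation) and the right-hand electrode is the cathode (reduction).
E°cell = E°(right) − E°(left) = +0.91 − (−0.75) = +1.66 V.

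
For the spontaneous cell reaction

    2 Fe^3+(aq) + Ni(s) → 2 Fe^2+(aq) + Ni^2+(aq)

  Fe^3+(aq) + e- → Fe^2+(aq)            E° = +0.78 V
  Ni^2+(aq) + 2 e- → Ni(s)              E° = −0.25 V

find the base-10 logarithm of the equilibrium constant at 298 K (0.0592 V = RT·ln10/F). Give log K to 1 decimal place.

The Fe³⁺/Fe²⁺ couple is reduced (cathode); E°cell = +0.78 − (−0.25) = +1.03 V with n = 2.
At equilibrium E = 0, so log K = nE°cell / 0.0592 = (2)(+1.03) / 0.0592 = 34.8.

log K = 34.8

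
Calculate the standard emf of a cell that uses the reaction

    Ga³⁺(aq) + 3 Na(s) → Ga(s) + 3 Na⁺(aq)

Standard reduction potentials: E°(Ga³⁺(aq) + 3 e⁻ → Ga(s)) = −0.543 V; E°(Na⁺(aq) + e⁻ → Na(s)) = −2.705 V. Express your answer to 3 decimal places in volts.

+2.162 V

Ga³⁺(aq) gains electrons, so the Ga³⁺/Ga couple is the cathode; the Na⁺/Na couple is the anode.
E°cell = E°(cathode) − E°(anode) = −0.543 − (−2.705) = +2.162 V.
The positive value indicates the reaction is spontaneous as written.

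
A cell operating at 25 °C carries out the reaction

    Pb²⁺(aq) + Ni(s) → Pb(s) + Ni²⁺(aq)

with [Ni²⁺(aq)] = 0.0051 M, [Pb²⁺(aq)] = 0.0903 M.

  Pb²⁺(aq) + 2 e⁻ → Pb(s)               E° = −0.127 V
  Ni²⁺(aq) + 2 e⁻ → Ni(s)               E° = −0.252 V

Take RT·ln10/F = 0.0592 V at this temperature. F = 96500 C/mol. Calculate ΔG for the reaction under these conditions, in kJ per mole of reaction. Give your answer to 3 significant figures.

−31.2 kJ/mol

With Pb²⁺/Pb reduced at the cathode, E°cell = −0.127 − (−0.252) = +0.125 V and n = 2.
Q = [Ni²⁺(aq)] / [Pb²⁺(aq)] = 0.0565, so log Q = −1.248 and E = +0.125 − (0.0592/2)(−1.248) = +0.1619 V.
Finally ΔG = −nFE = −(2)(96500 C/mol)(+0.1619 V) = −31.2 kJ/mol.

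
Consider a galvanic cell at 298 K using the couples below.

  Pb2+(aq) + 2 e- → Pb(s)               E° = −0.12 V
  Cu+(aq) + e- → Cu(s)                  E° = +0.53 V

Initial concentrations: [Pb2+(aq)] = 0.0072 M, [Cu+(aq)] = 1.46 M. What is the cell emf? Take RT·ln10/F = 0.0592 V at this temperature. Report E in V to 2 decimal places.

+0.72 V

The Cu⁺/Cu couple has the more positive E°, so it is the cathode; Pb²⁺/Pb is the anode.
E°cell = +0.53 − (−0.12) = +0.65 V, with n = 2 electrons transferred.
For the overall reaction 2 Cu+(aq) + Pb(s) → 2 Cu(s) + Pb2+(aq), Q = [Pb2+(aq)] / [Cu+(aq)]^2 = 0.00338, giving log Q = −2.471.
E = E° − (0.0592/n)·log Q = +0.65 − (0.0592/2)(−2.471) = +0.72 V.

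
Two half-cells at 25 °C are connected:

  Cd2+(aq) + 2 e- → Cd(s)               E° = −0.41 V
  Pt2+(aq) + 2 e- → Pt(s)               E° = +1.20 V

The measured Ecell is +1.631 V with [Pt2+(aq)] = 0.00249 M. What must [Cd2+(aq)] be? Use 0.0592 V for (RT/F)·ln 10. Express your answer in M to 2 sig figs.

0.00049 M

With Pt²⁺/Pt at the cathode and Cd²⁺/Cd at the anode, E°cell = +1.20 − (−0.41) = +1.61 V (n = 2).
Rearranging E = E° − (0.0592/n)·log Q gives log Q = 2(+1.61 − (+1.631))/0.0592 = −0.709.
For Pt2+(aq) + Cd(s) → Pt(s) + Cd2+(aq), the reaction quotient is Q = [Cd2+(aq)] / [Pt2+(aq)].
Solving for the unknown gives log [Cd2+(aq)] = −3.313, so [Cd2+(aq)] ≈ 0.00049 M.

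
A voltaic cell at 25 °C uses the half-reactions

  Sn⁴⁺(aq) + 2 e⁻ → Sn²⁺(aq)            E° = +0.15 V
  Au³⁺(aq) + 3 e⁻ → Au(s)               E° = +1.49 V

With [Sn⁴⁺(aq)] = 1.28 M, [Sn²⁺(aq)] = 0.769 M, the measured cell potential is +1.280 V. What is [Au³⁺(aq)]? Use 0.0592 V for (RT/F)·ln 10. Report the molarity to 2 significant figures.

0.0020 M

Au³⁺/Au is the cathode (higher E°); E°cell = +1.49 − (+0.15) = +1.34 V with n = 6.
From the Nernst equation, log Q = n(E° − E)/0.0592 = 6·(+1.34 − (+1.280))/0.0592 = 6.081.
Balancing electrons gives 2 Au³⁺(aq) + 3 Sn²⁺(aq) → 2 Au(s) + 3 Sn⁴⁺(aq); thus Q = [Sn⁴⁺(aq)]^3 / ([Au³⁺(aq)]^2·[Sn²⁺(aq)]^3).
Substituting the known concentrations and solving, log [Au³⁺(aq)] = −2.709 and [Au³⁺(aq)] = 0.0020 M.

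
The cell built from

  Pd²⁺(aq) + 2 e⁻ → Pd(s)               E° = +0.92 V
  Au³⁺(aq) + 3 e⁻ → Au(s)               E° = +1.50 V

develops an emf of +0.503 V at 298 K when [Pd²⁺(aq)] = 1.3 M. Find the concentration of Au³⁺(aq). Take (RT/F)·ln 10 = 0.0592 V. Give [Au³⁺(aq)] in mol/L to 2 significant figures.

With Au³⁺/Au at the cathode and Pd²⁺/Pd at the anode, E°cell = +1.50 − (+0.92) = +0.58 V (n = 6).
From the Nernst equation, log Q = n(E° − E)/0.0592 = 6·(+0.58 − (+0.503))/0.0592 = 7.804.
Balancing electrons gives 2 Au³⁺(aq) + 3 Pd(s) → 2 Au(s) + 3 Pd²⁺(aq); thus Q = [Pd²⁺(aq)]^3 / [Au³⁺(aq)]^2.
Substituting the known concentrations and solving, log [Au³⁺(aq)] = −3.731 and [Au³⁺(aq)] = 0.00019 M.

0.00019 M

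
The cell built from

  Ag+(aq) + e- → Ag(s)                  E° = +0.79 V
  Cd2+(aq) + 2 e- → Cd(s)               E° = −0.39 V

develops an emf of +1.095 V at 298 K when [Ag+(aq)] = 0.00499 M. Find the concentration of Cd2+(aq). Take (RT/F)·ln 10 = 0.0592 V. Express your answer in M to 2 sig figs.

The Ag⁺/Ag couple has the larger reduction potential, so it is the cathode: E°cell = +0.79 − (−0.39) = +1.18 V and n = 2.
Since E = E° − (0.0592/n)·log Q, log Q = n(E° − E)/0.0592 = 2.872.
The balanced reaction is 2 Ag+(aq) + Cd(s) → 2 Ag(s) + Cd2+(aq), so Q = [Cd2+(aq)] / [Ag+(aq)]^2.
Substituting the known concentrations and solving, log [Cd2+(aq)] = −1.732 and [Cd2+(aq)] = 0.019 M.

0.019 M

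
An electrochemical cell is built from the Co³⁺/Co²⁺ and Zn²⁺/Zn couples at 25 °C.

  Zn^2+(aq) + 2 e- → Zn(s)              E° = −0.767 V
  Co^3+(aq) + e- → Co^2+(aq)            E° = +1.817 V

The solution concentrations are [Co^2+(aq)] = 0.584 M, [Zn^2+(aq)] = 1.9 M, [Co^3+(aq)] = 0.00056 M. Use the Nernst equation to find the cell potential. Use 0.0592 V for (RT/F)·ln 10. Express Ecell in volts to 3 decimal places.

+2.397 V

Co³⁺/Co²⁺ is reduced (cathode, E° = +1.817 V) and Zn²⁺/Zn is oxidized (anode).
E°cell = E°cat − E°an = +1.817 − (−0.767) = +2.584 V; n = 2.
The balanced reaction is 2 Co^3+(aq) + Zn(s) → 2 Co^2+(aq) + Zn^2+(aq), so Q = ([Co^2+(aq)]^2·[Zn^2+(aq)]) / [Co^3+(aq)]^2 = 2.07×10^6 and log Q = 6.315.
Applying E = E° − (RT ln10/nF)·log Q gives +2.584 − (0.0592/2)(6.315) = +2.397 V.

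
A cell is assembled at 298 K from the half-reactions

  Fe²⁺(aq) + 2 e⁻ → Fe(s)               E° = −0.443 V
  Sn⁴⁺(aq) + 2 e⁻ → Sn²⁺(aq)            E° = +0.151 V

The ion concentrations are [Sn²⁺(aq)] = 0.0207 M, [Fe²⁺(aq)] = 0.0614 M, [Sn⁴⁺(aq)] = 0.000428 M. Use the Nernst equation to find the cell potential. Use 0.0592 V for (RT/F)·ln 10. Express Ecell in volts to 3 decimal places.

+0.580 V

The Sn⁴⁺/Sn²⁺ couple has the more positive E°, so it is the cathode; Fe²⁺/Fe is the anode.
E°cell = +0.151 − (−0.443) = +0.594 V, with n = 2 electrons transferred.
Balancing gives Sn⁴⁺(aq) + Fe(s) → Sn²⁺(aq) + Fe²⁺(aq); hence Q = ([Sn²⁺(aq)]·[Fe²⁺(aq)]) / [Sn⁴⁺(aq)] = 2.97 (log Q = 0.473).
Applying E = E° − (RT ln10/nF)·log Q gives +0.594 − (0.0592/2)(0.473) = +0.580 V.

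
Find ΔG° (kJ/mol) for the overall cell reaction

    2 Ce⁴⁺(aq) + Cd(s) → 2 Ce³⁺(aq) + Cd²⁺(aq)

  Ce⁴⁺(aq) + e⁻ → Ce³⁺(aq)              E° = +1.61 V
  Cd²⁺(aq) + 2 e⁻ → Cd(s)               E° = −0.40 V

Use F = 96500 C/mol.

−388 kJ/mol

In the reaction as written Ce⁴⁺(aq) is reduced, so the Ce⁴⁺/Ce³⁺ couple is the cathode and Cd²⁺/Cd is the anode.
E°cell = +1.61 − (−0.40) = +2.01 V; balancing electrons gives n = 2.
ΔG° = −nFE°cell = −(2)(96500)(+2.01) J/mol = −388 kJ/mol.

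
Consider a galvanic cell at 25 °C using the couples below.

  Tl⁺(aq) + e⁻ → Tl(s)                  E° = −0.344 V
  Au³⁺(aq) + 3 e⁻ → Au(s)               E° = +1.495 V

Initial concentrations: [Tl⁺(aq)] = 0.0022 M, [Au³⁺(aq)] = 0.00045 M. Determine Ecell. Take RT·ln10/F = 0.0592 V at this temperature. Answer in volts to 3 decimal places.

+1.930 V

The Au³⁺/Au couple has the more positive E°, so it is the cathode; Tl⁺/Tl is the anode.
E°cell = E°cat − E°an = +1.495 − (−0.344) = +1.839 V; n = 3.
The balanced reaction is Au³⁺(aq) + 3 Tl(s) → Au(s) + 3 Tl⁺(aq), so Q = [Tl⁺(aq)]^3 / [Au³⁺(aq)] = 2.37×10^−5 and log Q = −4.626.
By the Nernst equation, E = +1.839 − (0.0592/3)·(−4.626) = +1.930 V.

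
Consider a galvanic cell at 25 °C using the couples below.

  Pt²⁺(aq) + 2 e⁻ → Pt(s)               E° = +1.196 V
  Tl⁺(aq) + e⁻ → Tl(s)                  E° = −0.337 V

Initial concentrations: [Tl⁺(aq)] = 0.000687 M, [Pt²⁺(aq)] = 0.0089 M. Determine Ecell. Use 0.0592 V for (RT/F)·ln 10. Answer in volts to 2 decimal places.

Since E°(Pt²⁺/Pt) > E°(Tl⁺/Tl), Pt²⁺/Pt serves as the cathode.
E°cell = +1.196 − (−0.337) = +1.533 V, with n = 2 electrons transferred.
For the overall reaction Pt²⁺(aq) + 2 Tl(s) → Pt(s) + 2 Tl⁺(aq), Q = [Tl⁺(aq)]^2 / [Pt²⁺(aq)] = 5.3×10^−5, giving log Q = −4.275.
Applying E = E° − (RT ln10/nF)·log Q gives +1.533 − (0.0592/2)(−4.275) = +1.66 V.

+1.66 V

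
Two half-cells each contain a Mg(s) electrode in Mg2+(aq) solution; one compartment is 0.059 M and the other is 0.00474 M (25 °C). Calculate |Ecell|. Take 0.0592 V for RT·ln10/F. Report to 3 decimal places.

For a concentration cell E°cell = 0, since both electrodes use the same couple.
The compartment with the higher Mg2+(aq) concentration (0.059 M) acts as the cathode; ions are reduced there and produced at the dilute (0.00474 M) anode.
With n = 2, Ecell = −(0.0592/2)·log([dilute]/[conc]) = −(0.0592/2)·log(0.00474/0.059) = +0.032 V.

0.032 V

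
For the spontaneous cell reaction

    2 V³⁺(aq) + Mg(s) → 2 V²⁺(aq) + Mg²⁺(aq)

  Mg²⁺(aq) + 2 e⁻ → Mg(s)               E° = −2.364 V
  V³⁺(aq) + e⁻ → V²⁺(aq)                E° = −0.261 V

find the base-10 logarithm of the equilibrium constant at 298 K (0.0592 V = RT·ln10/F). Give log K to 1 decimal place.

log K = 71.0

The V³⁺/V²⁺ couple is reduced (cathode); E°cell = −0.261 − (−2.364) = +2.103 V with n = 2.
At equilibrium E = 0, so log K = nE°cell / 0.0592 = (2)(+2.103) / 0.0592 = 71.0.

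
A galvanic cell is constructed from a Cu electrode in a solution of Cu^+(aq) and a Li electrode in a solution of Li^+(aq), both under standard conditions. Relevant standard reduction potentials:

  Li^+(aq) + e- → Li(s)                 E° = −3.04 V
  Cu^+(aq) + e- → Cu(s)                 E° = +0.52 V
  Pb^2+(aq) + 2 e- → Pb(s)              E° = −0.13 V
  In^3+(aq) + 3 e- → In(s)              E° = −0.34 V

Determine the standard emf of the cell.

The Cu⁺/Cu couple has the higher E°, so Cu ion is reduced (cathode) and Li is oxidized (anode).
E°cell = E°(cathode) − E°(anode) = +0.52 − (−3.04) = +3.56 V.

+3.56 V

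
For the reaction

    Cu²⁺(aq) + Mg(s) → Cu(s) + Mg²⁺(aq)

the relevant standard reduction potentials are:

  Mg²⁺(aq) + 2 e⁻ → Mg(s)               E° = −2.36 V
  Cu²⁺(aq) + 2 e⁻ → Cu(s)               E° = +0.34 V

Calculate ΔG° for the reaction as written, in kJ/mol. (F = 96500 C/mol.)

−521 kJ/mol

In the reaction as written Cu²⁺(aq) is reduced, so the Cu²⁺/Cu couple is the cathode and Mg²⁺/Mg is the anode.
E°cell = +0.34 − (−2.36) = +2.70 V; balancing electrons gives n = 2.
ΔG° = −nFE°cell = −(2)(96500)(+2.70) J/mol = −521 kJ/mol.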